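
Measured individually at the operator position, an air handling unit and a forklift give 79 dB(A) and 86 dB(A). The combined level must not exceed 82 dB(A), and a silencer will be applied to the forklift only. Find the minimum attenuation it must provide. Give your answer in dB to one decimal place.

Everything except the forklift sums to 10^(79/10) = 7.943e+07 in linear terms, 79.00 dB(A).
The limit corresponds to 10^(82/10) = 1.585e+08; subtracting the fixed part leaves 7.906e+07 for the forklift, i.e. 78.98 dB(A).
Required insertion loss = 86 − 78.98 = 7.02 dB.

7.0 dB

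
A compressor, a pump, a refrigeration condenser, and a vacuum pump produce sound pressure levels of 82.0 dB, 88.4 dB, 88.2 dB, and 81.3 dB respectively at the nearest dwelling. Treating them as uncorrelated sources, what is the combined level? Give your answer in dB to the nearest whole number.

92 dB

For uncorrelated sources the intensities add, so convert each level to linear form, sum, and take 10·log₁₀ of the total.
Σ 10^(L/10) = 10^(82.0/10) + 10^(88.4/10) + 10^(88.2/10) + 10^(81.3/10) = 1.646e+09.
L_total = 10·log₁₀(1.646e+09) = 92.16 dB.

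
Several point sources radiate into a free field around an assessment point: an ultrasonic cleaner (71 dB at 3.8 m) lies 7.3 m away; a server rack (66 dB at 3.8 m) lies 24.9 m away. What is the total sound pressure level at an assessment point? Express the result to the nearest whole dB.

65 dB

Apply inverse-square spreading to bring every level to the receiver, then sum 10^(L/10).
ultrasonic cleaner: 71 − 20·log₁₀(7.3/3.8) = 71 − 5.67 = 65.33 dB.
server rack: 66 − 20·log₁₀(24.9/3.8) = 66 − 16.33 = 49.67 dB.
Σ 10^(L/10) = 3.504e+06 → L_total = 10·log₁₀(3.504e+06) = 65.45 dB.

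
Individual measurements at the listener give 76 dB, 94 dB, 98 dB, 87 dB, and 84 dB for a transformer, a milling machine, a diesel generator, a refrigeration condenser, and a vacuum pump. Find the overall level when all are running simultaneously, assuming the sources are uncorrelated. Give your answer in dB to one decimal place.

Incoherent sources combine by intensity addition: L_total = 10·log₁₀(Σ 10^(L_i/10)).
Σ 10^(L/10) = 10^(76/10) + 10^(94/10) + 10^(98/10) + 10^(87/10) + 10^(84/10) = 9.614e+09.
L_total = 10·log₁₀(9.614e+09) = 99.83 dB.

99.8 dB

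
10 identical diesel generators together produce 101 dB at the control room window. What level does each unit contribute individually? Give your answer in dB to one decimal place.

For N identical incoherent sources L_total = L₁ + 10·log₁₀ N, so L₁ = 101 − 10·log₁₀(10) = 101 − 10.000.

91.0 dB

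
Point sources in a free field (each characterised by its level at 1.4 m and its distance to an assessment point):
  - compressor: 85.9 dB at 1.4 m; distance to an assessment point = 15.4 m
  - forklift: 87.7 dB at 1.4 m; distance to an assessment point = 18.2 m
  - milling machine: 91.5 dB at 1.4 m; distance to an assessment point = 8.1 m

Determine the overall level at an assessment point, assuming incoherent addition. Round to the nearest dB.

First find each source's level at the receiver (point-source: −20·log₁₀(r/r_ref)), then combine on an intensity basis.
compressor: 85.9 − 20·log₁₀(15.4/1.4) = 85.9 − 20.83 = 65.07 dB.
forklift: 87.7 − 20·log₁₀(18.2/1.4) = 87.7 − 22.28 = 65.42 dB.
milling machine: 91.5 − 20·log₁₀(8.1/1.4) = 91.5 − 15.25 = 76.25 dB.
Σ 10^(L/10) = 4.890e+07 → L_total = 10·log₁₀(4.890e+07) = 76.89 dB.

77 dB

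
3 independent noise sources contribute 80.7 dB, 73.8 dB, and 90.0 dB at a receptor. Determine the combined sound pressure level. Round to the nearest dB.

91 dB

For uncorrelated sources the intensities add, so convert each level to linear form, sum, and take 10·log₁₀ of the total.
Σ 10^(L/10) = 10^(80.7/10) + 10^(73.8/10) + 10^(90.0/10) = 1.141e+09.
L_total = 10·log₁₀(1.141e+09) = 90.57 dB.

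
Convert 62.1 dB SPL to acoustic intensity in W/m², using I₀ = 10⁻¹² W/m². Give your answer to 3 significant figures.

I/I₀ = 10^(62.1/10) = 1.622e+06, so I = 1.622e+06 × 10⁻¹² W/m².

1.62e-06 W/m²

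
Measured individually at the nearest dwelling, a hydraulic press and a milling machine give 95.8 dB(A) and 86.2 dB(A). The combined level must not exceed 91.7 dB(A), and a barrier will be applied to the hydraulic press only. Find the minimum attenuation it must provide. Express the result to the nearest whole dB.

6 dB

Fixed contribution from the other source: Σ 10^(L/10) = 10^(86.2/10) = 4.169e+08 (86.20 dB(A)).
The limit corresponds to 10^(91.7/10) = 1.479e+09; subtracting the fixed part leaves 1.062e+09 for the hydraulic press, i.e. 90.26 dB(A).
Required insertion loss = 95.8 − 90.26 = 5.54 dB.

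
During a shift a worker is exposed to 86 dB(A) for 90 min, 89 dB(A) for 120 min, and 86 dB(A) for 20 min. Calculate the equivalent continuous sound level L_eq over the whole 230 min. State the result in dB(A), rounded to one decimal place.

The energy average is taken in the linear domain: L_eq = 10·log₁₀[(Σ tᵢ·10^(Lᵢ/10))/T], T = 230 min.
Σ tᵢ·10^(Lᵢ/10) = 90·10^(86/10) + 120·10^(89/10) + 20·10^(86/10) = 1.391e+11.
L_eq = 10·log₁₀(1.391e+11/230) = 87.82 dB(A).

87.8 dB(A)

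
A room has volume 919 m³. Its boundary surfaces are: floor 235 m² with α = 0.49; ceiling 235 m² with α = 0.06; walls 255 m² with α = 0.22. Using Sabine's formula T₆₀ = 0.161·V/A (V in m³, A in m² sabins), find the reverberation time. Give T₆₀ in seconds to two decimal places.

A = Σ Sᵢαᵢ = 235·0.49 + 235·0.06 + 255·0.22 = 185.35 m².
T₆₀ = 0.161·V/A = 0.161·919/185.35 = 0.798 s.

0.80 s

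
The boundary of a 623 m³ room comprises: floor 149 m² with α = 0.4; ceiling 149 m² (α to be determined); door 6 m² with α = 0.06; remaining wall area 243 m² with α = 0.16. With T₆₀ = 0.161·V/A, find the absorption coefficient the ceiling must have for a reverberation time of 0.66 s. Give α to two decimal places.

0.36

A = 0.161·V/T₆₀ = 0.161·623/0.66 = 151.97 m² sabins.
Absorption from the other surfaces = 149·0.4 + 6·0.06 + 243·0.16 = 98.84 m², so the ceiling must supply 53.13 m² over 149 m².
α = 53.13/149 = 0.357.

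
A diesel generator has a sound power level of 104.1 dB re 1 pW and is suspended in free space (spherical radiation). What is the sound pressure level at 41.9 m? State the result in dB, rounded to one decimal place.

60.7 dB

L_p = L_w − 10·log₁₀(4π·r²) with r = 41.9 m.
4π·r² = 2.206e+04 m², 10·log₁₀ of that is 43.436 dB.
L_p = 104.1 − 43.436 = 60.66 dB.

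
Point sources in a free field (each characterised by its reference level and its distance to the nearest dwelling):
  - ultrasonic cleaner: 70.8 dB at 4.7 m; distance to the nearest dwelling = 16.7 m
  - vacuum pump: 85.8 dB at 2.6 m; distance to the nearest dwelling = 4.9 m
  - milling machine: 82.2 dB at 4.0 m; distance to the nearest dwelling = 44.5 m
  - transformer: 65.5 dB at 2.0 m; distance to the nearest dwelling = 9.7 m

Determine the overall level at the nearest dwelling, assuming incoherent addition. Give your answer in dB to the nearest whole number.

80 dB

First find each source's level at the receiver (point-source: −20·log₁₀(r/r_ref)), then combine on an intensity basis.
ultrasonic cleaner: 70.8 − 20·log₁₀(16.7/4.7) = 70.8 − 11.01 = 59.79 dB.
vacuum pump: 85.8 − 20·log₁₀(4.9/2.6) = 85.8 − 5.50 = 80.30 dB.
milling machine: 82.2 − 20·log₁₀(44.5/4.0) = 82.2 − 20.93 = 61.27 dB.
transformer: 65.5 − 20·log₁₀(9.7/2.0) = 65.5 − 13.71 = 51.79 dB.
Σ 10^(L/10) = 1.095e+08 → L_total = 10·log₁₀(1.095e+08) = 80.39 dB.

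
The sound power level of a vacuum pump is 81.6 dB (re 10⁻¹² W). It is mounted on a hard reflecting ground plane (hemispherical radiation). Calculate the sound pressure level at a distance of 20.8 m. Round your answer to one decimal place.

47.3 dB

L_p = L_w − 10·log₁₀(2π·r²) with r = 20.8 m.
2π·r² = 2718 m², 10·log₁₀ of that is 34.343 dB.
L_p = 81.6 − 34.343 = 47.26 dB.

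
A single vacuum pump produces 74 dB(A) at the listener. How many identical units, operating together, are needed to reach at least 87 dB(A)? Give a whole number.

20

N identical sources give L₁ + 10·log₁₀ N, so require 10·log₁₀ N ≥ 87 − 74 = 13.0 dB.
N ≥ 10^(13.0/10) = 19.953, so N = 20.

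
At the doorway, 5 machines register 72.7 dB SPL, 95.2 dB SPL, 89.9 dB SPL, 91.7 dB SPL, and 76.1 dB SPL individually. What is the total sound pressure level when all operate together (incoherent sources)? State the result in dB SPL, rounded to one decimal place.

97.7 dB SPL

Incoherent sources combine by intensity addition: L_total = 10·log₁₀(Σ 10^(L_i/10)).
Σ 10^(L/10) = 10^(72.7/10) + 10^(95.2/10) + 10^(89.9/10) + 10^(91.7/10) + 10^(76.1/10) = 5.827e+09.
L_total = 10·log₁₀(5.827e+09) = 97.65 dB SPL.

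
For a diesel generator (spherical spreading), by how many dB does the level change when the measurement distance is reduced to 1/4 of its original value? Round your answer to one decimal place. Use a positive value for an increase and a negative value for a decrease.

Point-source spreading: ΔL = −20·log₁₀(r₂/r₁).
ΔL = −20·log₁₀(0.25) = +12.04 dB.

+12.0 dB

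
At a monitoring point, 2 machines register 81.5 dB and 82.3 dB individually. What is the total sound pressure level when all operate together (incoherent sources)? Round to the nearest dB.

85 dB

For uncorrelated sources the intensities add, so convert each level to linear form, sum, and take 10·log₁₀ of the total.
Σ 10^(L/10) = 10^(81.5/10) + 10^(82.3/10) = 3.111e+08.
L_total = 10·log₁₀(3.111e+08) = 84.93 dB.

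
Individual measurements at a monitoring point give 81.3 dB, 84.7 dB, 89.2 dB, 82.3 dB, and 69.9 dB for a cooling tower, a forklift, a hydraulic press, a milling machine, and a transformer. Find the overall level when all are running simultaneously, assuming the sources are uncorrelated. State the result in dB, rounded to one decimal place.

91.6 dB

For uncorrelated sources the intensities add, so convert each level to linear form, sum, and take 10·log₁₀ of the total.
Σ 10^(L/10) = 10^(81.3/10) + 10^(84.7/10) + 10^(89.2/10) + 10^(82.3/10) + 10^(69.9/10) = 1.441e+09.
L_total = 10·log₁₀(1.441e+09) = 91.59 dB.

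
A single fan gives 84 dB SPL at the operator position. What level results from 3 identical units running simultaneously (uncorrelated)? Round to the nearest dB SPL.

N identical incoherent sources raise the level by 10·log₁₀ N.
L_total = 84 + 10·log₁₀(3) = 84 + 4.771 = 88.77 dB SPL.

89 dB SPL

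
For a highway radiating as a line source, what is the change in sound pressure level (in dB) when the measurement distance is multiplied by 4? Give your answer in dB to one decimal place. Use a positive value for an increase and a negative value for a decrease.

Line-source spreading: ΔL = −10·log₁₀(r₂/r₁).
ΔL = −10·log₁₀(4) = -6.02 dB.

-6.0 dB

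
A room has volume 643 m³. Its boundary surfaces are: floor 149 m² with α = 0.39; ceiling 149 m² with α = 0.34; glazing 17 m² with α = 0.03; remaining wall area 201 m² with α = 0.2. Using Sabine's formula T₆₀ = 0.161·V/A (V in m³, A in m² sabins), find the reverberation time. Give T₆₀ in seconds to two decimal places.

0.69 s

Total absorption A = 149·0.39 + 149·0.34 + 17·0.03 + 201·0.2 = 149.48 m² sabins.
T₆₀ = 0.161·V/A = 0.161·643/149.48 = 0.693 s.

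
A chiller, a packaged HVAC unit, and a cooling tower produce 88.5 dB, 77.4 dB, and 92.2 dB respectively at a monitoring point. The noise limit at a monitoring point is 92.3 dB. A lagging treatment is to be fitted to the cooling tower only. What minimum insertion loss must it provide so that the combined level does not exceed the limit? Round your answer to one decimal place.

Fixed contribution from the other sources: Σ 10^(L/10) = 10^(88.5/10) + 10^(77.4/10) = 7.629e+08 (88.82 dB).
To meet 92.3 dB overall, the treated cooling tower may contribute at most 10^(92.3/10) − 7.629e+08 = 9.353e+08, i.e. 89.71 dB.
So the cooling tower must be reduced from 92.2 to 89.71 dB: IL = 2.49 dB.

2.5 dB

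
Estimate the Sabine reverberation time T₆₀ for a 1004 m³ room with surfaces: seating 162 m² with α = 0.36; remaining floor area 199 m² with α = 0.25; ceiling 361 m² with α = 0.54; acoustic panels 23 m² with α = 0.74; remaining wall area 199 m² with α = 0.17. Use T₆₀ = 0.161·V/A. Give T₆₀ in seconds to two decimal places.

0.46 s

Total absorption A = 162·0.36 + 199·0.25 + 361·0.54 + 23·0.74 + 199·0.17 = 353.86 m² sabins.
T₆₀ = 0.161 × 1004 / 353.86 = 0.457 s.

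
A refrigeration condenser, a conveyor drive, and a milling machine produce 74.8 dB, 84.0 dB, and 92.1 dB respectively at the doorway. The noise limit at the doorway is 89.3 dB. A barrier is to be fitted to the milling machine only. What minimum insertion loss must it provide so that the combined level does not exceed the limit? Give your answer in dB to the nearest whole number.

Everything except the milling machine sums to 10^(74.8/10) + 10^(84.0/10) = 2.814e+08 in linear terms, 84.49 dB.
To meet 89.3 dB overall, the treated milling machine may contribute at most 10^(89.3/10) − 2.814e+08 = 5.697e+08, i.e. 87.56 dB.
Required insertion loss = 92.1 − 87.56 = 4.54 dB.

5 dB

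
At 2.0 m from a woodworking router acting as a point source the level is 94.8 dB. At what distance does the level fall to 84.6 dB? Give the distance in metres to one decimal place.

6.5 m

Point-source spreading drops the level by 20·log₁₀(r₂/r₁); inverting, r₂/r₁ = 10^(ΔL/20).
r₂ = 2.0·10^((94.8−84.6)/20) = 2.0·10^(10.2/20) = 6.47 m.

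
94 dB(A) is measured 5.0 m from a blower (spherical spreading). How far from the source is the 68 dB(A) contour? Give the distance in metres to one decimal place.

99.8 m

The 26.0 dB drop corresponds to a distance ratio of 10^(26.0/20) for a point source.
r₂ = 5.0·10^((94−68)/20) = 5.0·10^(26.0/20) = 99.76 m.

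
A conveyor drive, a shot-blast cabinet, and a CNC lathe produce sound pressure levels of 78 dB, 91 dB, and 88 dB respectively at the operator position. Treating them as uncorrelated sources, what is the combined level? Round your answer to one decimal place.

92.9 dB

Incoherent sources combine by intensity addition: L_total = 10·log₁₀(Σ 10^(L_i/10)).
Σ 10^(L/10) = 10^(78/10) + 10^(91/10) + 10^(88/10) = 1.953e+09.
L_total = 10·log₁₀(1.953e+09) = 92.91 dB.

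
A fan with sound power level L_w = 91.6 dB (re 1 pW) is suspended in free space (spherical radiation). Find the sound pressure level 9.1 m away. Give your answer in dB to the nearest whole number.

61 dB

L_p = L_w − 10·log₁₀(4π·r²) with r = 9.1 m.
4π·r² = 1041 m², 10·log₁₀ of that is 30.173 dB.
L_p = 91.6 − 30.173 = 61.43 dB.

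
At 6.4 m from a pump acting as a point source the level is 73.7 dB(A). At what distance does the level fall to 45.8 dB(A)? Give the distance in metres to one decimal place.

158.9 m

For a point source L₁ − L₂ = 20·log₁₀(r₂/r₁), so r₂ = r₁·10^((L₁−L₂)/20).
r₂ = 6.4·10^((73.7−45.8)/20) = 6.4·10^(27.9/20) = 158.92 m.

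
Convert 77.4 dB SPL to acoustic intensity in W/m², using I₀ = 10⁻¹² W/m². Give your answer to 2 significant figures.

I/I₀ = 10^(77.4/10) = 5.495e+07, so I = 5.495e+07 × 10⁻¹² W/m².

5.5e-05 W/m²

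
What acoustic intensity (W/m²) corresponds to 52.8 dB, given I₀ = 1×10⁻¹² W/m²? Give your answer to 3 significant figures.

I = I₀·10^(L/10) = 10⁻¹² × 10^(52.8/10) = 10^(-6.720).

1.91e-07 W/m²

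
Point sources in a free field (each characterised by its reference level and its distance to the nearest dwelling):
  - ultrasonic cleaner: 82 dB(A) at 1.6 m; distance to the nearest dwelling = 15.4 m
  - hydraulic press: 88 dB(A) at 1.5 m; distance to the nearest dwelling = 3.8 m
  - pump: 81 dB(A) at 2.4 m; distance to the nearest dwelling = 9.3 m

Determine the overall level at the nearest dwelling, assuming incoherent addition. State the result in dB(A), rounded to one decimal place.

Propagate each source to the receiver with L = L_ref − 20·log₁₀(r/r_ref), then add intensities.
ultrasonic cleaner: 82 − 20·log₁₀(15.4/1.6) = 82 − 19.67 = 62.33 dB(A).
hydraulic press: 88 − 20·log₁₀(3.8/1.5) = 88 − 8.07 = 79.93 dB(A).
pump: 81 − 20·log₁₀(9.3/2.4) = 81 − 11.77 = 69.23 dB(A).
Σ 10^(L/10) = 1.084e+08 → L_total = 10·log₁₀(1.084e+08) = 80.35 dB(A).

80.4 dB(A)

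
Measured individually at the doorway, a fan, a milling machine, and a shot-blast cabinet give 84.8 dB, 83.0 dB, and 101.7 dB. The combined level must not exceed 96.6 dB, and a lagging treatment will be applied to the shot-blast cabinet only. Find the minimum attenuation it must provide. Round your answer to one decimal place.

5.6 dB

Everything except the shot-blast cabinet sums to 10^(84.8/10) + 10^(83.0/10) = 5.015e+08 in linear terms, 87.00 dB.
To meet 96.6 dB overall, the treated shot-blast cabinet may contribute at most 10^(96.6/10) − 5.015e+08 = 4.069e+09, i.e. 96.10 dB.
Required insertion loss = 101.7 − 96.10 = 5.60 dB.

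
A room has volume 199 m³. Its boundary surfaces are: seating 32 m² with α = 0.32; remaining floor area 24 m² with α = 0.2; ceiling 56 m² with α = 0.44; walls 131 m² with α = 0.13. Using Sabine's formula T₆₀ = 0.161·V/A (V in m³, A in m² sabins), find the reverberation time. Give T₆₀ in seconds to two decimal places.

0.56 s

Summing Sᵢαᵢ: 32·0.32 + 24·0.2 + 56·0.44 + 131·0.13 = 56.71 m².
T₆₀ = 0.161 × 199 / 56.71 = 0.565 s.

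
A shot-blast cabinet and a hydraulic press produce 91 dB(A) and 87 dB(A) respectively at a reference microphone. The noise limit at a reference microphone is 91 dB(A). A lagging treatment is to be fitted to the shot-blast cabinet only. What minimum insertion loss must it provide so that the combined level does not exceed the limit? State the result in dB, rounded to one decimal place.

Fixed contribution from the other source: Σ 10^(L/10) = 10^(87/10) = 5.012e+08 (87.00 dB(A)).
To meet 91 dB(A) overall, the treated shot-blast cabinet may contribute at most 10^(91/10) − 5.012e+08 = 7.577e+08, i.e. 88.80 dB(A).
So the shot-blast cabinet must be reduced from 91 to 88.80 dB(A): IL = 2.20 dB.

2.2 dB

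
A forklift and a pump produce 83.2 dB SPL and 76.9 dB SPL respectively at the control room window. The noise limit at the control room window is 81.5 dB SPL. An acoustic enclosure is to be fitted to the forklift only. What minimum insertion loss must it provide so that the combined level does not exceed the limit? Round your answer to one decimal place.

3.5 dB

Everything except the forklift sums to 10^(76.9/10) = 4.898e+07 in linear terms, 76.90 dB SPL.
To meet 81.5 dB SPL overall, the treated forklift may contribute at most 10^(81.5/10) − 4.898e+07 = 9.228e+07, i.e. 79.65 dB SPL.
So the forklift must be reduced from 83.2 to 79.65 dB SPL: IL = 3.55 dB.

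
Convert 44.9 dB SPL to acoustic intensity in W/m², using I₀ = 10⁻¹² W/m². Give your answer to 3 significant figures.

L = 10·log₁₀(I/I₀) ⇒ I = I₀·10^(L/10) = 10⁻¹² × 10^4.49.

3.09e-08 W/m²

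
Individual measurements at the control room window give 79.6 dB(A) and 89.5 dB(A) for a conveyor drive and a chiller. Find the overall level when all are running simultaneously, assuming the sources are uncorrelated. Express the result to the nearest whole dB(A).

Incoherent sources combine by intensity addition: L_total = 10·log₁₀(Σ 10^(L_i/10)).
Σ 10^(L/10) = 10^(79.6/10) + 10^(89.5/10) = 9.825e+08.
L_total = 10·log₁₀(9.825e+08) = 89.92 dB(A).

90 dB(A)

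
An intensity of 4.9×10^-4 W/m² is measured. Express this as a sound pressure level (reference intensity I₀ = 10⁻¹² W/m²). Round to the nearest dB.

L = 10·log₁₀(I/I₀) = 10·log₁₀(4.9×10^-4/10⁻¹²) = 10·log₁₀(4.9×10^8).
L = 10·(0.6902 + 8) = 86.90 dB.

87 dB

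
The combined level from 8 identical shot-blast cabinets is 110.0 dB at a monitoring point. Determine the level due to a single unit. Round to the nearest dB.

101 dB

8 equal contributions raise the level by 10·log₁₀ 8 = 9.031 dB, so each unit alone gives 110.0 − 9.031.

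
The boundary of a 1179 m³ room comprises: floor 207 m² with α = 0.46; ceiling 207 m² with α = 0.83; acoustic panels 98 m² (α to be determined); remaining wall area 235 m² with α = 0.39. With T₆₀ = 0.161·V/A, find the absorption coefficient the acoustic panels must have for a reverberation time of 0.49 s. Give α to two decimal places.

Required total absorption A = 0.161·1179/0.49 = 387.39 m².
Absorption from the other surfaces = 207·0.46 + 207·0.83 + 235·0.39 = 358.68 m², so the acoustic panels must supply 28.71 m² over 98 m².
α = 28.71/98 = 0.293.

0.29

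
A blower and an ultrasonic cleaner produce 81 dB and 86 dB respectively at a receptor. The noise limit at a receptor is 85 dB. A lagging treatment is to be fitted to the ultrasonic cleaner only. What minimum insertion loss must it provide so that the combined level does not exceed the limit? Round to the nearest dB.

3 dB

Everything except the ultrasonic cleaner sums to 10^(81/10) = 1.259e+08 in linear terms, 81.00 dB.
To meet 85 dB overall, the treated ultrasonic cleaner may contribute at most 10^(85/10) − 1.259e+08 = 1.903e+08, i.e. 82.80 dB.
So the ultrasonic cleaner must be reduced from 86 to 82.80 dB: IL = 3.20 dB.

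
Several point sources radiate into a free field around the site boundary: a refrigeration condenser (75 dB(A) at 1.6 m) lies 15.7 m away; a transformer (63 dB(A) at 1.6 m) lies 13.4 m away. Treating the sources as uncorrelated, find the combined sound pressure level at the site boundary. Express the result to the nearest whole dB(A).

56 dB(A)

Apply inverse-square spreading to bring every level to the receiver, then sum 10^(L/10).
refrigeration condenser: 75 − 20·log₁₀(15.7/1.6) = 75 − 19.84 = 55.16 dB(A).
transformer: 63 − 20·log₁₀(13.4/1.6) = 63 − 18.46 = 44.54 dB(A).
Σ 10^(L/10) = 3.569e+05 → L_total = 10·log₁₀(3.569e+05) = 55.53 dB(A).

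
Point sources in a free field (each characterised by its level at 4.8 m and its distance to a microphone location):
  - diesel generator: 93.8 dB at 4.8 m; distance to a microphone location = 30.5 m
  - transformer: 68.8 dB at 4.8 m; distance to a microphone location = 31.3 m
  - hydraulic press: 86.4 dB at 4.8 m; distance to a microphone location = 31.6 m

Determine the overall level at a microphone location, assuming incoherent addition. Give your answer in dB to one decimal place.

First find each source's level at the receiver (point-source: −20·log₁₀(r/r_ref)), then combine on an intensity basis.
diesel generator: 93.8 − 20·log₁₀(30.5/4.8) = 93.8 − 16.06 = 77.74 dB.
transformer: 68.8 − 20·log₁₀(31.3/4.8) = 68.8 − 16.29 = 52.51 dB.
hydraulic press: 86.4 − 20·log₁₀(31.6/4.8) = 86.4 − 16.37 = 70.03 dB.
Σ 10^(L/10) = 6.966e+07 → L_total = 10·log₁₀(6.966e+07) = 78.43 dB.

78.4 dB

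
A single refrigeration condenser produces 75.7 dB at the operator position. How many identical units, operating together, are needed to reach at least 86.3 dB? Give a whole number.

Need L₁ + 10·log₁₀ N ≥ 86.3, i.e. log₁₀ N ≥ 1.06.
N ≥ 10^(10.6/10) = 11.482, so N = 12.

12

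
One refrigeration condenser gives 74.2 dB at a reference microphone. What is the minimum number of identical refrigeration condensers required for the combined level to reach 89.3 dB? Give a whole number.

Need L₁ + 10·log₁₀ N ≥ 89.3, i.e. log₁₀ N ≥ 1.51.
N ≥ 10^(15.1/10) = 32.359, so N = 33.

33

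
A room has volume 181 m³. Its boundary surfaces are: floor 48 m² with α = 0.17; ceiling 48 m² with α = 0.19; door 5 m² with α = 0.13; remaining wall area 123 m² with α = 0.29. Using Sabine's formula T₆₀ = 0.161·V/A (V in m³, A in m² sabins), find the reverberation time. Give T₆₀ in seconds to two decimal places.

0.54 s

Total absorption A = 48·0.17 + 48·0.19 + 5·0.13 + 123·0.29 = 53.60 m² sabins.
T₆₀ = 0.161·V/A = 0.161·181/53.60 = 0.544 s.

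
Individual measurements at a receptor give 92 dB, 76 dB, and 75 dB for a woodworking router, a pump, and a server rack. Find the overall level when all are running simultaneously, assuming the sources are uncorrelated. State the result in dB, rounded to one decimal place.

92.2 dB

For uncorrelated sources the intensities add, so convert each level to linear form, sum, and take 10·log₁₀ of the total.
Σ 10^(L/10) = 10^(92/10) + 10^(76/10) + 10^(75/10) = 1.656e+09.
L_total = 10·log₁₀(1.656e+09) = 92.19 dB.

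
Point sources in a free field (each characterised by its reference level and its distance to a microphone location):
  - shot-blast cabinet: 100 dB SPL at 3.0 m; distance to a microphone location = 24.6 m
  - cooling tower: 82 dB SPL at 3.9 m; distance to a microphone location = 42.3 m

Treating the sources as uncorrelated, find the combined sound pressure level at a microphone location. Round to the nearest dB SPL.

First find each source's level at the receiver (point-source: −20·log₁₀(r/r_ref)), then combine on an intensity basis.
shot-blast cabinet: 100 − 20·log₁₀(24.6/3.0) = 100 − 18.28 = 81.72 dB SPL.
cooling tower: 82 − 20·log₁₀(42.3/3.9) = 82 − 20.71 = 61.29 dB SPL.
Σ 10^(L/10) = 1.501e+08 → L_total = 10·log₁₀(1.501e+08) = 81.76 dB SPL.

82 dB SPL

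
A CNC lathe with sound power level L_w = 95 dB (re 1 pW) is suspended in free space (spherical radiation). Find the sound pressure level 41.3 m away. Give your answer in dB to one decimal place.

Free-field spherical radiation: L_p = L_w − 10·log₁₀(4π·r²), r = 41.3 m.
4π·r² = 2.143e+04 m², 10·log₁₀ of that is 43.311 dB.
L_p = 95 − 43.311 = 51.69 dB.

51.7 dB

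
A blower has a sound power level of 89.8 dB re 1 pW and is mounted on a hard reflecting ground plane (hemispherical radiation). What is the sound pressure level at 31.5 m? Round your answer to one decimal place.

The power spreads over a hemisphere of area 2π·r², so L_p = L_w − 10·log₁₀(2π·r²).
2π·r² = 6234 m², 10·log₁₀ of that is 37.948 dB.
L_p = 89.8 − 37.948 = 51.85 dB.

51.9 dB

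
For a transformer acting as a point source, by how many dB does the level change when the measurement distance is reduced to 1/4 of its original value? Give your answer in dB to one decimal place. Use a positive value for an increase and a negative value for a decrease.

With spherical spreading the level changes by −20·log₁₀(r₂/r₁).
ΔL = −20·log₁₀(0.25) = +12.04 dB.

+12.0 dB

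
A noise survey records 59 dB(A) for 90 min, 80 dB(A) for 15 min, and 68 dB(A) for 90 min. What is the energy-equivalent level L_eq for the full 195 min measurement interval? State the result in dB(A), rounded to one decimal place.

L_eq = 10·log₁₀[(1/T)·Σ tᵢ·10^(Lᵢ/10)] with T = 195 min.
Σ tᵢ·10^(Lᵢ/10) = 90·10^(59/10) + 15·10^(80/10) + 90·10^(68/10) = 2.139e+09.
L_eq = 10·log₁₀(2.139e+09/195) = 70.40 dB(A).

70.4 dB(A)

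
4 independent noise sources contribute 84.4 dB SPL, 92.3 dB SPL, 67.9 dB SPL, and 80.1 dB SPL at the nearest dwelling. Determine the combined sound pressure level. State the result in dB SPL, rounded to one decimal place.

93.2 dB SPL

Incoherent sources combine by intensity addition: L_total = 10·log₁₀(Σ 10^(L_i/10)).
Σ 10^(L/10) = 10^(84.4/10) + 10^(92.3/10) + 10^(67.9/10) + 10^(80.1/10) = 2.082e+09.
L_total = 10·log₁₀(2.082e+09) = 93.19 dB SPL.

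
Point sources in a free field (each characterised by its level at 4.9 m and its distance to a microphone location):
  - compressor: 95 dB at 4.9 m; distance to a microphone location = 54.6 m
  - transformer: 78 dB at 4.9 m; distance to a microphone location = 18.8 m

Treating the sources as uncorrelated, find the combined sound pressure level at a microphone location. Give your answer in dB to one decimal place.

Apply inverse-square spreading to bring every level to the receiver, then sum 10^(L/10).
compressor: 95 − 20·log₁₀(54.6/4.9) = 95 − 20.94 = 74.06 dB.
transformer: 78 − 20·log₁₀(18.8/4.9) = 78 − 11.68 = 66.32 dB.
Σ 10^(L/10) = 2.975e+07 → L_total = 10·log₁₀(2.975e+07) = 74.74 dB.

74.7 dB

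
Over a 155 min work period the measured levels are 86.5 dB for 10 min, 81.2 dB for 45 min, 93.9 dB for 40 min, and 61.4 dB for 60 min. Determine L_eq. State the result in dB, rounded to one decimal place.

88.5 dB

L_eq = 10·log₁₀[(1/T)·Σ tᵢ·10^(Lᵢ/10)] with T = 155 min.
Σ tᵢ·10^(Lᵢ/10) = 10·10^(86.5/10) + 45·10^(81.2/10) + 40·10^(93.9/10) + 60·10^(61.4/10) = 1.087e+11.
L_eq = 10·log₁₀(1.087e+11/155) = 88.46 dB.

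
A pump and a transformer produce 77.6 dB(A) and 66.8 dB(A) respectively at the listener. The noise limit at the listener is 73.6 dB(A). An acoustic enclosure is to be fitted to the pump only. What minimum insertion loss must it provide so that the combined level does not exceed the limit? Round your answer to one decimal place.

Everything except the pump sums to 10^(66.8/10) = 4.786e+06 in linear terms, 66.80 dB(A).
The limit corresponds to 10^(73.6/10) = 2.291e+07; subtracting the fixed part leaves 1.812e+07 for the pump, i.e. 72.58 dB(A).
Required insertion loss = 77.6 − 72.58 = 5.02 dB.

5.0 dB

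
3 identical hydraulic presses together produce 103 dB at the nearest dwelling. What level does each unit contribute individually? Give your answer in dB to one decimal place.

98.2 dB

Dividing the total intensity by 3 lowers the level by 10·log₁₀ 3 = 4.771 dB: L₁ = 103 − 4.771.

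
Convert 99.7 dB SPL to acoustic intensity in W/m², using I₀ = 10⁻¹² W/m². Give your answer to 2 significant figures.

L = 10·log₁₀(I/I₀) ⇒ I = I₀·10^(L/10) = 10⁻¹² × 10^9.97.

0.0093 W/m²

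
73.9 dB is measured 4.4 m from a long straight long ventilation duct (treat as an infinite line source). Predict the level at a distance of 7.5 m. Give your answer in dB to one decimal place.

Cylindrical spreading from a line source gives a 10·log₁₀(r₂/r₁) drop.
L₂ = 73.9 − 10·log₁₀(7.5/4.4) = 73.9 − 2.316 = 71.58 dB.

71.6 dB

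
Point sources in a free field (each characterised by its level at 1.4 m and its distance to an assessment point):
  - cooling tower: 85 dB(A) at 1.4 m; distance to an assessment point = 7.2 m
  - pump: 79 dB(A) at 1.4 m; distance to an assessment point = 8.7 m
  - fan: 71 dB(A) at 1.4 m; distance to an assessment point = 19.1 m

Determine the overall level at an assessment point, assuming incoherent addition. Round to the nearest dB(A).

71 dB(A)

Propagate each source to the receiver with L = L_ref − 20·log₁₀(r/r_ref), then add intensities.
cooling tower: 85 − 20·log₁₀(7.2/1.4) = 85 − 14.22 = 70.78 dB(A).
pump: 79 − 20·log₁₀(8.7/1.4) = 79 − 15.87 = 63.13 dB(A).
fan: 71 − 20·log₁₀(19.1/1.4) = 71 − 22.70 = 48.30 dB(A).
Σ 10^(L/10) = 1.408e+07 → L_total = 10·log₁₀(1.408e+07) = 71.49 dB(A).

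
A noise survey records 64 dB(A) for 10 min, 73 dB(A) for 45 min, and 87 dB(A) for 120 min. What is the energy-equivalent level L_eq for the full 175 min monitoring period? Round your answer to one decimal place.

L_eq = 10·log₁₀[(1/T)·Σ tᵢ·10^(Lᵢ/10)] with T = 175 min.
Σ tᵢ·10^(Lᵢ/10) = 10·10^(64/10) + 45·10^(73/10) + 120·10^(87/10) = 6.107e+10.
L_eq = 10·log₁₀(6.107e+10/175) = 85.43 dB(A).

85.4 dB(A)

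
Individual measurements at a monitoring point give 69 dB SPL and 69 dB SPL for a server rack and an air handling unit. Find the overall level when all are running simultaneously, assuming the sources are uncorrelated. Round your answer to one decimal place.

Incoherent sources combine by intensity addition: L_total = 10·log₁₀(Σ 10^(L_i/10)).
Σ 10^(L/10) = 10^(69/10) + 10^(69/10) = 1.589e+07.
L_total = 10·log₁₀(1.589e+07) = 72.01 dB SPL.

72.0 dB SPL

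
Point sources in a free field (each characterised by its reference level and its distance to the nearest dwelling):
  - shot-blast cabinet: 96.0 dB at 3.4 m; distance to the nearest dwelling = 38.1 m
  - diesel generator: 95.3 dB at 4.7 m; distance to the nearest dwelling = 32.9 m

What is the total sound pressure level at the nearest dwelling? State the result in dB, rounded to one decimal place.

First find each source's level at the receiver (point-source: −20·log₁₀(r/r_ref)), then combine on an intensity basis.
shot-blast cabinet: 96.0 − 20·log₁₀(38.1/3.4) = 96.0 − 20.99 = 75.01 dB.
diesel generator: 95.3 − 20·log₁₀(32.9/4.7) = 95.3 − 16.90 = 78.40 dB.
Σ 10^(L/10) = 1.009e+08 → L_total = 10·log₁₀(1.009e+08) = 80.04 dB.

80.0 dB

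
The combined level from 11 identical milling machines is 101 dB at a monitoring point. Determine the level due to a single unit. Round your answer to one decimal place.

90.6 dB

Dividing the total intensity by 11 lowers the level by 10·log₁₀ 11 = 10.414 dB: L₁ = 101 − 10.414.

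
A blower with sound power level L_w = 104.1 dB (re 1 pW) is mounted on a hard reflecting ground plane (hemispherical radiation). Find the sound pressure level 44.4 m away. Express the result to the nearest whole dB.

63 dB

The power spreads over a hemisphere of area 2π·r², so L_p = L_w − 10·log₁₀(2π·r²).
2π·r² = 1.239e+04 m², 10·log₁₀ of that is 40.929 dB.
L_p = 104.1 − 40.929 = 63.17 dB.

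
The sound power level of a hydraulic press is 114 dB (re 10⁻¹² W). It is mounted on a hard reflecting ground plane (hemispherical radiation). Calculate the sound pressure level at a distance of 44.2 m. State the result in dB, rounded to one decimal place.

73.1 dB

L_p = L_w − 10·log₁₀(2π·r²) with r = 44.2 m.
2π·r² = 1.228e+04 m², 10·log₁₀ of that is 40.890 dB.
L_p = 114 − 40.890 = 73.11 dB.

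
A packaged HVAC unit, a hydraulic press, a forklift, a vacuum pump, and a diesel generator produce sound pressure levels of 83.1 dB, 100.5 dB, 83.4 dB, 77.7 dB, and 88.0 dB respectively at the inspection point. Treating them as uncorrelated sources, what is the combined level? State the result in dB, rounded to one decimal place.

Incoherent sources combine by intensity addition: L_total = 10·log₁₀(Σ 10^(L_i/10)).
Σ 10^(L/10) = 10^(83.1/10) + 10^(100.5/10) + 10^(83.4/10) + 10^(77.7/10) + 10^(88.0/10) = 1.233e+10.
L_total = 10·log₁₀(1.233e+10) = 100.91 dB.

100.9 dB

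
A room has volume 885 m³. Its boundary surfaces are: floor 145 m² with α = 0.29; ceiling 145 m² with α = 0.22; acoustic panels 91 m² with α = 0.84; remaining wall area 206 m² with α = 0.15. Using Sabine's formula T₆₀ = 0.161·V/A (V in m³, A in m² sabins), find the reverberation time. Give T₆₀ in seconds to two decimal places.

0.79 s

Summing Sᵢαᵢ: 145·0.29 + 145·0.22 + 91·0.84 + 206·0.15 = 181.29 m².
T₆₀ = 0.161·V/A = 0.161·885/181.29 = 0.786 s.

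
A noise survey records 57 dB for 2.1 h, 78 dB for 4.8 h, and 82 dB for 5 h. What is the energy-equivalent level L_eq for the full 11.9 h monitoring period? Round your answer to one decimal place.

79.6 dB

Weight each interval's intensity by its duration and average over T = 11.9 h:
Σ tᵢ·10^(Lᵢ/10) = 2.1·10^(57/10) + 4.8·10^(78/10) + 5·10^(82/10) = 1.096e+09.
L_eq = 10·log₁₀(1.096e+09/11.9) = 79.64 dB.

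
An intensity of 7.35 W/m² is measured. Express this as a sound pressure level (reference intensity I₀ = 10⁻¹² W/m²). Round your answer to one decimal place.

Dividing by I₀ shifts the exponent by 12: I/I₀ = 7.35×10^12.
L = 10·(0.8663 + 12) = 128.66 dB.

128.7 dB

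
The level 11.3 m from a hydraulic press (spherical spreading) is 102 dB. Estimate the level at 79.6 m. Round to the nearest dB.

85 dB

For a point source, L₂ = L₁ − 20·log₁₀(r₂/r₁).
L₂ = 102 − 20·log₁₀(79.6/11.3) = 102 − 16.957 = 85.04 dB.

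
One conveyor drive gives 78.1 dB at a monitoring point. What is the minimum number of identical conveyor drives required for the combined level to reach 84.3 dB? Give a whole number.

5

The shortfall is 84.3 − 78.1 = 6.2 dB, and N units add 10·log₁₀ N, so need 10·log₁₀ N ≥ 6.2.
N ≥ 10^(6.2/10) = 4.169, so N = 5.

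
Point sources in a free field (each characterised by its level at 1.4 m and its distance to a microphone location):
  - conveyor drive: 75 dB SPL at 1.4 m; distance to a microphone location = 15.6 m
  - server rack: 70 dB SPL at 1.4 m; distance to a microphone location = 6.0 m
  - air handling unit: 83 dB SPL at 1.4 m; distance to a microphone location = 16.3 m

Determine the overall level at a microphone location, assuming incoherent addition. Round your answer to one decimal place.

Propagate each source to the receiver with L = L_ref − 20·log₁₀(r/r_ref), then add intensities.
conveyor drive: 75 − 20·log₁₀(15.6/1.4) = 75 − 20.94 = 54.06 dB SPL.
server rack: 70 − 20·log₁₀(6.0/1.4) = 70 − 12.64 = 57.36 dB SPL.
air handling unit: 83 − 20·log₁₀(16.3/1.4) = 83 − 21.32 = 61.68 dB SPL.
Σ 10^(L/10) = 2.271e+06 → L_total = 10·log₁₀(2.271e+06) = 63.56 dB SPL.

63.6 dB SPL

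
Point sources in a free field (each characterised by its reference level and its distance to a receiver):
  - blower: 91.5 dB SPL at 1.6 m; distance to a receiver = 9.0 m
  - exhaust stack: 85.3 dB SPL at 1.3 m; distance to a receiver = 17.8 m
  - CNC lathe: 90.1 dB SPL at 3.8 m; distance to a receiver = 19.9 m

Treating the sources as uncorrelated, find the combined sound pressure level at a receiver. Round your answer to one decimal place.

79.2 dB SPL

Propagate each source to the receiver with L = L_ref − 20·log₁₀(r/r_ref), then add intensities.
blower: 91.5 − 20·log₁₀(9.0/1.6) = 91.5 − 15.00 = 76.50 dB SPL.
exhaust stack: 85.3 − 20·log₁₀(17.8/1.3) = 85.3 − 22.73 = 62.57 dB SPL.
CNC lathe: 90.1 − 20·log₁₀(19.9/3.8) = 90.1 − 14.38 = 75.72 dB SPL.
Σ 10^(L/10) = 8.376e+07 → L_total = 10·log₁₀(8.376e+07) = 79.23 dB SPL.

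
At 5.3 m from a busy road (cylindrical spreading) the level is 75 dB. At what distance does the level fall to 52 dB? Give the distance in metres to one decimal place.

1057.5 m

For a line source L₁ − L₂ = 10·log₁₀(r₂/r₁), so r₂ = r₁·10^((L₁−L₂)/10).
r₂ = 5.3·10^((75−52)/10) = 5.3·10^(23.0/10) = 1057.49 m.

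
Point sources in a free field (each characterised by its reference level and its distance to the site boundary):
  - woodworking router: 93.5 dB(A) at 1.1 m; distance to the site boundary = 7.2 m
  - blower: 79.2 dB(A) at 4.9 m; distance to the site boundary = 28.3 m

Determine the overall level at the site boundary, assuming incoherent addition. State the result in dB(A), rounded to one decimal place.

77.4 dB(A)

First find each source's level at the receiver (point-source: −20·log₁₀(r/r_ref)), then combine on an intensity basis.
woodworking router: 93.5 − 20·log₁₀(7.2/1.1) = 93.5 − 16.32 = 77.18 dB(A).
blower: 79.2 − 20·log₁₀(28.3/4.9) = 79.2 − 15.23 = 63.97 dB(A).
Σ 10^(L/10) = 5.475e+07 → L_total = 10·log₁₀(5.475e+07) = 77.38 dB(A).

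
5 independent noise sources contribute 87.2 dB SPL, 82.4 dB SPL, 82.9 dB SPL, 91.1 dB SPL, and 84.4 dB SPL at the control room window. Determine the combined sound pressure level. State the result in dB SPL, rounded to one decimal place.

93.9 dB SPL

Incoherent sources combine by intensity addition: L_total = 10·log₁₀(Σ 10^(L_i/10)).
Σ 10^(L/10) = 10^(87.2/10) + 10^(82.4/10) + 10^(82.9/10) + 10^(91.1/10) + 10^(84.4/10) = 2.457e+09.
L_total = 10·log₁₀(2.457e+09) = 93.90 dB SPL.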